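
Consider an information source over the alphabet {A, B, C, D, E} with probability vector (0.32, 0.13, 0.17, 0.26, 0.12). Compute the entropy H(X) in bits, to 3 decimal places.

H = −Σ pᵢ log₂ pᵢ.
−0.32·log₂(0.32) = 0.5260
−0.13·log₂(0.13) = 0.3826
−0.17·log₂(0.17) = 0.4346
−0.26·log₂(0.26) = 0.5053
−0.12·log₂(0.12) = 0.3671
Sum ≈ 2.2156 → 2.216 bits.

2.216 bits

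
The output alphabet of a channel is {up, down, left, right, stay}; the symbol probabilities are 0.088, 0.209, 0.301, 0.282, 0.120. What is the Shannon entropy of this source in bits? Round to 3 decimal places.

2.184 bits

H = −Σ pᵢ log₂ pᵢ.
−0.088·log₂(0.088) = 0.3086
−0.209·log₂(0.209) = 0.4720
−0.301·log₂(0.301) = 0.5214
−0.282·log₂(0.282) = 0.5150
−0.120·log₂(0.120) = 0.3671
Sum ≈ 2.1840 → 2.184 bits.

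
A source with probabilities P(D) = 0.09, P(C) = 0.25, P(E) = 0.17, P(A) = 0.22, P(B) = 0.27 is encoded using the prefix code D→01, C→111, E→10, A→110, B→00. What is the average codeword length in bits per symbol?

L̄ = Σ pᵢ·ℓᵢ = 0.09·2 + 0.25·3 + 0.17·2 + 0.22·3 + 0.27·2 = 2.47 bits/symbol.

2.47 bits/symbol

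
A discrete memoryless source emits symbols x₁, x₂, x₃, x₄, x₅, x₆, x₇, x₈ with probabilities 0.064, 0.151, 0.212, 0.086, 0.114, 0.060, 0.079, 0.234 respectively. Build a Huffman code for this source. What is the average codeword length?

Repeatedly combine the two least-probable nodes; the expected code length is the sum of the merged weights.
merge 3/50 + 8/125 → 31/250
merge 79/1000 + 43/500 → 33/200
merge 57/500 + 31/250 → 119/500
merge 151/1000 + 33/200 → 79/250
merge 53/250 + 117/500 → 223/500
merge 119/500 + 79/250 → 277/500
merge 223/500 + 277/500 → 1
L = 31/250 + 33/200 + 119/500 + 79/250 + 223/500 + 277/500 + 1 = 2843/1000 = 2.843 bits/symbol.

2.843 bits/symbol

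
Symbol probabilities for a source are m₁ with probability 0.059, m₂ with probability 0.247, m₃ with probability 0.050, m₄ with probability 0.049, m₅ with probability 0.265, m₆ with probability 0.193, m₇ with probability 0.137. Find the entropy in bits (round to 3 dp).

2.527 bits

H = −Σ pᵢ log₂ pᵢ.
−0.059·log₂(0.059) = 0.2409
−0.247·log₂(0.247) = 0.4983
−0.050·log₂(0.050) = 0.2161
−0.049·log₂(0.049) = 0.2132
−0.265·log₂(0.265) = 0.5077
−0.193·log₂(0.193) = 0.4581
−0.137·log₂(0.137) = 0.3929
Sum ≈ 2.5272 → 2.527 bits.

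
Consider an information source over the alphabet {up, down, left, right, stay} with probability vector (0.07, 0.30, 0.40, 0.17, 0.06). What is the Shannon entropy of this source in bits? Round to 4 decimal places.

H = −Σ pᵢ log₂ pᵢ.
−0.07·log₂(0.07) = 0.2686
−0.30·log₂(0.30) = 0.5211
−0.40·log₂(0.40) = 0.5288
−0.17·log₂(0.17) = 0.4346
−0.06·log₂(0.06) = 0.2435
Sum ≈ 1.9965 → 1.9965 bits.

1.9965 bits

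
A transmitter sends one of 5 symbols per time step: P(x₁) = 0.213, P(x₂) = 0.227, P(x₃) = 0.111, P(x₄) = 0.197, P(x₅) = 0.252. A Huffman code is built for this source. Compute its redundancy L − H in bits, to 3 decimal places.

0.032 bits

Entropy H = −Σ p log₂ p ≈ 2.2757 bits.
Huffman merges: 111/1000+197/1000→77/250; 213/1000+227/1000→11/25; 63/250+77/250→14/25; 11/25+14/25→1. L = 577/250 ≈ 2.3080.
L − H = 2.3080 − 2.2757 = 0.032 bits.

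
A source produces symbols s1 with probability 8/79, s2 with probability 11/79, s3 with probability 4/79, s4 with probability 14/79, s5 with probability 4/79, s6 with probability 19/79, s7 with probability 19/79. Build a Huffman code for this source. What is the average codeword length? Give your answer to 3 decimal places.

Repeatedly combine the two least-probable nodes; the expected code length is the sum of the merged weights.
merge 4/79 + 4/79 → 8/79
merge 8/79 + 8/79 → 16/79
merge 11/79 + 14/79 → 25/79
merge 16/79 + 19/79 → 35/79
merge 19/79 + 25/79 → 44/79
merge 35/79 + 44/79 → 1
L = 8/79 + 16/79 + 25/79 + 35/79 + 44/79 + 1 = 207/79 ≈ 2.620 bits/symbol.

2.620 bits/symbol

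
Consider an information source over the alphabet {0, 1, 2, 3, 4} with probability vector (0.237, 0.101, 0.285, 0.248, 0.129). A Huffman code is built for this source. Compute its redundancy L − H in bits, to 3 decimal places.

Entropy H = −Σ p log₂ p ≈ 2.2225 bits.
Huffman merges: 101/1000+129/1000→23/100; 23/100+237/1000→467/1000; 31/125+57/200→533/1000; 467/1000+533/1000→1. L = 223/100 ≈ 2.2300.
L − H = 2.2300 − 2.2225 = 0.008 bits.

0.008 bits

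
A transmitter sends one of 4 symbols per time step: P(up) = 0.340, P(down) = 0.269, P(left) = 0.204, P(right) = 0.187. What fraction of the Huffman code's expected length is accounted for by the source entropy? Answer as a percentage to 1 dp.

97.9%

Entropy H = −Σ p log₂ p ≈ 1.9589 bits.
Huffman merges: 187/1000+51/250→391/1000; 269/1000+17/50→609/1000; 391/1000+609/1000→1. L = 2 ≈ 2.0000.
Efficiency = H/L = 1.9589/2.0000 = 97.9%.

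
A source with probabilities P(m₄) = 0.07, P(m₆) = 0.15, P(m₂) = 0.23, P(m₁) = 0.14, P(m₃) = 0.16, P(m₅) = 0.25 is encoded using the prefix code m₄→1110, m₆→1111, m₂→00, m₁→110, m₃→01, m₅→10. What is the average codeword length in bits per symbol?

2.58 bits/symbol

L̄ = Σ pᵢ·ℓᵢ = 0.07·4 + 0.15·4 + 0.23·2 + 0.14·3 + 0.16·2 + 0.25·2 = 2.58 bits/symbol.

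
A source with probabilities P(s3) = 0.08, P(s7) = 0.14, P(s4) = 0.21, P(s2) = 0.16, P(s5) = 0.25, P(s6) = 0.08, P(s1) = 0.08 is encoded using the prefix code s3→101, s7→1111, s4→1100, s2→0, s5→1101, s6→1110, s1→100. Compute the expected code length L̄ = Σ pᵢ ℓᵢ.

3.36 bits/symbol

L̄ = Σ pᵢ·ℓᵢ = 0.08·3 + 0.14·4 + 0.21·4 + 0.16·1 + 0.25·4 + 0.08·4 + 0.08·3 = 3.36 bits/symbol.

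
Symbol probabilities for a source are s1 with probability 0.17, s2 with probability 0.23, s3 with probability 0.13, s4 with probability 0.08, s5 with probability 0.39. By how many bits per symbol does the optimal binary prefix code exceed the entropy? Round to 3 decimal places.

0.074 bits

Entropy H = −Σ p log₂ p ≈ 2.1262 bits.
Huffman merges: 2/25+13/100→21/100; 17/100+21/100→19/50; 23/100+19/50→61/100; 39/100+61/100→1. L = 11/5 ≈ 2.2000.
L − H = 2.2000 − 2.1262 = 0.074 bits.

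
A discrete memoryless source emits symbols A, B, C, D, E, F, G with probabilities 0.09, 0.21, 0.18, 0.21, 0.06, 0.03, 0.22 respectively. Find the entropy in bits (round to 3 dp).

H = −Σ pᵢ log₂ pᵢ.
−0.09·log₂(0.09) = 0.3127
−0.21·log₂(0.21) = 0.4728
−0.18·log₂(0.18) = 0.4453
−0.21·log₂(0.21) = 0.4728
−0.06·log₂(0.06) = 0.2435
−0.03·log₂(0.03) = 0.1518
−0.22·log₂(0.22) = 0.4806
Sum ≈ 2.5795 → 2.579 bits.

2.579 bits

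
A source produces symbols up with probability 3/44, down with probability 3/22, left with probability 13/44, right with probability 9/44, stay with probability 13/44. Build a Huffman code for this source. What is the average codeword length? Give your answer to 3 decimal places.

Repeatedly combine the two least-probable nodes; the expected code length is the sum of the merged weights.
merge 3/44 + 3/22 → 9/44
merge 9/44 + 9/44 → 9/22
merge 13/44 + 13/44 → 13/22
merge 9/22 + 13/22 → 1
L = 9/44 + 9/22 + 13/22 + 1 = 97/44 ≈ 2.205 bits/symbol.

2.205 bits/symbol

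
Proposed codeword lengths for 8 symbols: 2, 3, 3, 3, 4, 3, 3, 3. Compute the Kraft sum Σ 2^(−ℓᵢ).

1.0625

With common denominator 2^4 = 16: Σ 2^(−ℓᵢ) = 4/16 + 2/16 + 2/16 + 2/16 + 1/16 + 2/16 + 2/16 + 2/16 = 17/16 = 1.0625.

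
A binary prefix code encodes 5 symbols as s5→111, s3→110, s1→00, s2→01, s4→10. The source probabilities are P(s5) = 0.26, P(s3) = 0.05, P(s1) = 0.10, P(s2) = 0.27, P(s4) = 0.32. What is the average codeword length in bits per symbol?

2.31 bits/symbol

L̄ = Σ pᵢ·ℓᵢ = 0.26·3 + 0.05·3 + 0.10·2 + 0.27·2 + 0.32·2 = 2.31 bits/symbol.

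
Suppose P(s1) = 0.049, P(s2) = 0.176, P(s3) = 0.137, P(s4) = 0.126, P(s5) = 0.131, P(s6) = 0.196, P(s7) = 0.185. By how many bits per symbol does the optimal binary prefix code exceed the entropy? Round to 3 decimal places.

Entropy H = −Σ p log₂ p ≈ 2.7191 bits.
Huffman merges: 49/1000+63/500→7/40; 131/1000+137/1000→67/250; 7/40+22/125→351/1000; 37/200+49/250→381/1000; 67/250+351/1000→619/1000; 381/1000+619/1000→1. L = 1397/500 ≈ 2.7940.
L − H = 2.7940 − 2.7191 = 0.075 bits.

0.075 bits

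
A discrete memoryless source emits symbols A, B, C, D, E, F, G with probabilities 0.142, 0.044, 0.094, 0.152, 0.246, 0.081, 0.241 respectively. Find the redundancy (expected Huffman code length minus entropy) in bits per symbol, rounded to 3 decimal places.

Entropy H = −Σ p log₂ p ≈ 2.6181 bits.
Huffman merges: 11/250+81/1000→1/8; 47/500+1/8→219/1000; 71/500+19/125→147/500; 219/1000+241/1000→23/50; 123/500+147/500→27/50; 23/50+27/50→1. L = 1319/500 ≈ 2.6380.
L − H = 2.6380 − 2.6181 = 0.020 bits.

0.020 bits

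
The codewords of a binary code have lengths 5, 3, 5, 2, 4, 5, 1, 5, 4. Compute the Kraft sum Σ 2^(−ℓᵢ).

With common denominator 2^5 = 32: Σ 2^(−ℓᵢ) = 1/32 + 4/32 + 1/32 + 8/32 + 2/32 + 1/32 + 16/32 + 1/32 + 2/32 = 36/32 = 1.125.

1.125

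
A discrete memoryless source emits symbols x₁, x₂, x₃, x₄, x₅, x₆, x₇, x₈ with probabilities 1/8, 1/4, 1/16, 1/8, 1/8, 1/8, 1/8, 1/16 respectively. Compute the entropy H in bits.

2.875 bits

Each probability is a power of 1/2, so log₂(1/p) is an integer.
H = Σ p·log₂(1/p) = 1/8·3 + 1/4·2 + 1/16·4 + 1/8·3 + 1/8·3 + 1/8·3 + 1/8·3 + 1/16·4 = 2.875 bits.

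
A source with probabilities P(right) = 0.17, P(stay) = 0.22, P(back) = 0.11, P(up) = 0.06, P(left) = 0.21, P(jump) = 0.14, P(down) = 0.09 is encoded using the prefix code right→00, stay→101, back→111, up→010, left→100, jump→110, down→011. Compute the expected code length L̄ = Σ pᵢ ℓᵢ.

L̄ = Σ pᵢ·ℓᵢ = 0.17·2 + 0.22·3 + 0.11·3 + 0.06·3 + 0.21·3 + 0.14·3 + 0.09·3 = 2.83 bits/symbol.

2.83 bits/symbol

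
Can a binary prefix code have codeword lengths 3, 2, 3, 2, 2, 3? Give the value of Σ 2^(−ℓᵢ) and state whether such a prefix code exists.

With common denominator 2^3 = 8: Σ 2^(−ℓᵢ) = 1/8 + 2/8 + 1/8 + 2/8 + 2/8 + 1/8 = 9/8 = 1.125.
Kraft's inequality requires Σ ≤ 1; here Σ = 1.125 > 1, so no such prefix code exists.

1.125; no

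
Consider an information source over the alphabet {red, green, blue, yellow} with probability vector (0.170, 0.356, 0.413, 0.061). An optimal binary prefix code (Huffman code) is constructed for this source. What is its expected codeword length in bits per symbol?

Repeatedly combine the two least-probable nodes; the expected code length is the sum of the merged weights.
merge 61/1000 + 17/100 → 231/1000
merge 231/1000 + 89/250 → 587/1000
merge 413/1000 + 587/1000 → 1
L = 231/1000 + 587/1000 + 1 = 909/500 = 1.818 bits/symbol.

1.818 bits/symbol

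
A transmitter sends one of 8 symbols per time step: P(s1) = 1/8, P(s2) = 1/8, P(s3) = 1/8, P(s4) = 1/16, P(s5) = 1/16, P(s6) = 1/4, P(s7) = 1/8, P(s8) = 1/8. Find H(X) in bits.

Each probability is a power of 1/2, so log₂(1/p) is an integer.
H = Σ p·log₂(1/p) = 1/8·3 + 1/8·3 + 1/8·3 + 1/16·4 + 1/16·4 + 1/4·2 + 1/8·3 + 1/8·3 = 2.875 bits.

2.875 bits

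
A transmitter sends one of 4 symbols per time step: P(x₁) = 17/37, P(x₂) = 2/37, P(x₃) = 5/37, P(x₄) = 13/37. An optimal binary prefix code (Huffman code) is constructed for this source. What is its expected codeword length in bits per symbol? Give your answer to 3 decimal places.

1.730 bits/symbol

Repeatedly combine the two least-probable nodes; the expected code length is the sum of the merged weights.
merge 2/37 + 5/37 → 7/37
merge 7/37 + 13/37 → 20/37
merge 17/37 + 20/37 → 1
L = 7/37 + 20/37 + 1 = 64/37 ≈ 1.730 bits/symbol.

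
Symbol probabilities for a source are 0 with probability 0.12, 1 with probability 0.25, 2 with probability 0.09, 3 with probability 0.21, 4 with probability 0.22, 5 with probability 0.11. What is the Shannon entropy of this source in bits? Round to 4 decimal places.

2.4834 bits

H = −Σ pᵢ log₂ pᵢ.
−0.12·log₂(0.12) = 0.3671
−0.25·log₂(0.25) = 0.5000
−0.09·log₂(0.09) = 0.3127
−0.21·log₂(0.21) = 0.4728
−0.22·log₂(0.22) = 0.4806
−0.11·log₂(0.11) = 0.3503
Sum ≈ 2.4834 → 2.4834 bits.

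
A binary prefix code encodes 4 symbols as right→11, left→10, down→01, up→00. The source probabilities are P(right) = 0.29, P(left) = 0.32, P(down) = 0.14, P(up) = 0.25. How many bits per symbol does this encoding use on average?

2 bits/symbol

L̄ = Σ pᵢ·ℓᵢ = 0.29·2 + 0.32·2 + 0.14·2 + 0.25·2 = 2 bits/symbol.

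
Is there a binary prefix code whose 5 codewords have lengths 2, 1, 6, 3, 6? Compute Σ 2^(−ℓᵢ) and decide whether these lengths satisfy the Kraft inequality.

0.90625; yes

With common denominator 2^6 = 64: Σ 2^(−ℓᵢ) = 16/64 + 32/64 + 1/64 + 8/64 + 1/64 = 58/64 = 0.90625.
Kraft's inequality requires Σ ≤ 1; here Σ = 0.90625 ≤ 1, so such a prefix code exists.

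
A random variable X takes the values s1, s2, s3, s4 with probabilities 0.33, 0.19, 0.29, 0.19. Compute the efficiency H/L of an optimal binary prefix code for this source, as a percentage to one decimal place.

Entropy H = −Σ p log₂ p ≈ 1.9562 bits.
Huffman merges: 19/100+19/100→19/50; 29/100+33/100→31/50; 19/50+31/50→1. L = 2 ≈ 2.0000.
Efficiency = H/L = 1.9562/2.0000 = 97.8%.

97.8%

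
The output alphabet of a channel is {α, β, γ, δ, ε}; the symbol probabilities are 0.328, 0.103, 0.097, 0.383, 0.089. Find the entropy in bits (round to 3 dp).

2.033 bits

H = −Σ pᵢ log₂ pᵢ.
−0.328·log₂(0.328) = 0.5275
−0.103·log₂(0.103) = 0.3378
−0.097·log₂(0.097) = 0.3265
−0.383·log₂(0.383) = 0.5303
−0.089·log₂(0.089) = 0.3106
Sum ≈ 2.0327 → 2.033 bits.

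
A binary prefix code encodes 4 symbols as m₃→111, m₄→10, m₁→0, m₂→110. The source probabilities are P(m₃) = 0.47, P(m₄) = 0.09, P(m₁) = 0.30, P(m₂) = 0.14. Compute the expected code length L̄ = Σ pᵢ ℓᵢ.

L̄ = Σ pᵢ·ℓᵢ = 0.47·3 + 0.09·2 + 0.30·1 + 0.14·3 = 2.31 bits/symbol.

2.31 bits/symbol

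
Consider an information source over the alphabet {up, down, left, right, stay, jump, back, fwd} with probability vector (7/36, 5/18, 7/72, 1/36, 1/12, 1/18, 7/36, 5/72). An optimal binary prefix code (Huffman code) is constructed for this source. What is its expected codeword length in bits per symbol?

Repeatedly combine the two least-probable nodes; the expected code length is the sum of the merged weights.
merge 1/36 + 1/18 → 1/12
merge 5/72 + 1/12 → 11/72
merge 1/12 + 7/72 → 13/72
merge 11/72 + 13/72 → 1/3
merge 7/36 + 7/36 → 7/18
merge 5/18 + 1/3 → 11/18
merge 7/18 + 11/18 → 1
L = 1/12 + 11/72 + 13/72 + 1/3 + 7/18 + 11/18 + 1 = 11/4 = 2.75 bits/symbol.

2.75 bits/symbol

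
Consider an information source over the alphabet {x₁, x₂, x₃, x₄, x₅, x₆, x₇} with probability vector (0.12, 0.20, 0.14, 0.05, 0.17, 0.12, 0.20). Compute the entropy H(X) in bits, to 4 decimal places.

H = −Σ pᵢ log₂ pᵢ.
−0.12·log₂(0.12) = 0.3671
−0.20·log₂(0.20) = 0.4644
−0.14·log₂(0.14) = 0.3971
−0.05·log₂(0.05) = 0.2161
−0.17·log₂(0.17) = 0.4346
−0.12·log₂(0.12) = 0.3671
−0.20·log₂(0.20) = 0.4644
Sum ≈ 2.7107 → 2.7107 bits.

2.7107 bits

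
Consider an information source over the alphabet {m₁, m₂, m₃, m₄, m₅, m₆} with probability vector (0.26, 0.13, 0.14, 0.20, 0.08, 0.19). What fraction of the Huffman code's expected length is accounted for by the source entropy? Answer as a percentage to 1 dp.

98.3%

Entropy H = −Σ p log₂ p ≈ 2.4962 bits.
Huffman merges: 2/25+13/100→21/100; 7/50+19/100→33/100; 1/5+21/100→41/100; 13/50+33/100→59/100; 41/100+59/100→1. L = 127/50 ≈ 2.5400.
Efficiency = H/L = 2.4962/2.5400 = 98.3%.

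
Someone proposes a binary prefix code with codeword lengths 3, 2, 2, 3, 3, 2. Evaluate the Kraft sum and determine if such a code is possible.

1.125; no

With common denominator 2^3 = 8: Σ 2^(−ℓᵢ) = 1/8 + 2/8 + 2/8 + 1/8 + 1/8 + 2/8 = 9/8 = 1.125.
Kraft's inequality requires Σ ≤ 1; here Σ = 1.125 > 1, so no such prefix code exists.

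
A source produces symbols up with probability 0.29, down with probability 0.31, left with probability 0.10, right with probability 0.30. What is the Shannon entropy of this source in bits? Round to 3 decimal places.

H = −Σ pᵢ log₂ pᵢ.
−0.29·log₂(0.29) = 0.5179
−0.31·log₂(0.31) = 0.5238
−0.10·log₂(0.10) = 0.3322
−0.30·log₂(0.30) = 0.5211
Sum ≈ 1.8950 → 1.895 bits.

1.895 bits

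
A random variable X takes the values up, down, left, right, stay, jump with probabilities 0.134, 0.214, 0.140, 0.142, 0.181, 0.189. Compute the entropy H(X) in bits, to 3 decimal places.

2.562 bits

H = −Σ pᵢ log₂ pᵢ.
−0.134·log₂(0.134) = 0.3886
−0.214·log₂(0.214) = 0.4760
−0.140·log₂(0.140) = 0.3971
−0.142·log₂(0.142) = 0.3999
−0.181·log₂(0.181) = 0.4463
−0.189·log₂(0.189) = 0.4543
Sum ≈ 2.5622 → 2.562 bits.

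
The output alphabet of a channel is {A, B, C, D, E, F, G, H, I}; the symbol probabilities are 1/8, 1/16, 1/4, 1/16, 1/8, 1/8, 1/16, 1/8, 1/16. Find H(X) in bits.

Each probability is a power of 1/2, so log₂(1/p) is an integer.
H = Σ p·log₂(1/p) = 1/8·3 + 1/16·4 + 1/4·2 + 1/16·4 + 1/8·3 + 1/8·3 + 1/16·4 + 1/8·3 + 1/16·4 = 3 bits.

3 bits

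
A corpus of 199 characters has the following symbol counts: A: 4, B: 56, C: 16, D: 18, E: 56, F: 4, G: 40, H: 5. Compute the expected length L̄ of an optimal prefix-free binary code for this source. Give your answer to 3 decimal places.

Probabilities are the counts divided by 199.
Repeatedly combine the two least-probable nodes; the expected code length is the sum of the merged weights.
merge 4/199 + 4/199 → 8/199
merge 5/199 + 8/199 → 13/199
merge 13/199 + 16/199 → 29/199
merge 18/199 + 29/199 → 47/199
merge 40/199 + 47/199 → 87/199
merge 56/199 + 56/199 → 112/199
merge 87/199 + 112/199 → 1
L = 8/199 + 13/199 + 29/199 + 47/199 + 87/199 + 112/199 + 1 = 495/199 ≈ 2.487 bits/symbol.

2.487 bits/symbol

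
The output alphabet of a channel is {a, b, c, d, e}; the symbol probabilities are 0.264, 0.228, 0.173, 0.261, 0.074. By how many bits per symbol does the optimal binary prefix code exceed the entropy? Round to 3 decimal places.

Entropy H = −Σ p log₂ p ≈ 2.2152 bits.
Huffman merges: 37/500+173/1000→247/1000; 57/250+247/1000→19/40; 261/1000+33/125→21/40; 19/40+21/40→1. L = 2247/1000 ≈ 2.2470.
L − H = 2.2470 − 2.2152 = 0.032 bits.

0.032 bits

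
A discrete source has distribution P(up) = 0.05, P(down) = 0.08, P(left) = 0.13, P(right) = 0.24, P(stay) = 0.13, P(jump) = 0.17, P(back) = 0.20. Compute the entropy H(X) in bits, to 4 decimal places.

H = −Σ pᵢ log₂ pᵢ.
−0.05·log₂(0.05) = 0.2161
−0.08·log₂(0.08) = 0.2915
−0.13·log₂(0.13) = 0.3826
−0.24·log₂(0.24) = 0.4941
−0.13·log₂(0.13) = 0.3826
−0.17·log₂(0.17) = 0.4346
−0.20·log₂(0.20) = 0.4644
Sum ≈ 2.6660 → 2.6660 bits.

2.6660 bits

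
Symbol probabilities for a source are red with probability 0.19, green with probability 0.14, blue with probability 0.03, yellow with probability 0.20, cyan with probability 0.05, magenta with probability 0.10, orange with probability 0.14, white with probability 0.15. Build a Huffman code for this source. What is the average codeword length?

2.87 bits/symbol

Repeatedly combine the two least-probable nodes; the expected code length is the sum of the merged weights.
merge 3/100 + 1/20 → 2/25
merge 2/25 + 1/10 → 9/50
merge 7/50 + 7/50 → 7/25
merge 3/20 + 9/50 → 33/100
merge 19/100 + 1/5 → 39/100
merge 7/25 + 33/100 → 61/100
merge 39/100 + 61/100 → 1
L = 2/25 + 9/50 + 7/25 + 33/100 + 39/100 + 61/100 + 1 = 287/100 = 2.87 bits/symbol.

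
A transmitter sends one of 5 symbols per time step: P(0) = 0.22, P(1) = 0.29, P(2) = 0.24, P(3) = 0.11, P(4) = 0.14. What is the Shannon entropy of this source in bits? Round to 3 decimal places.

2.240 bits

H = −Σ pᵢ log₂ pᵢ.
−0.22·log₂(0.22) = 0.4806
−0.29·log₂(0.29) = 0.5179
−0.24·log₂(0.24) = 0.4941
−0.11·log₂(0.11) = 0.3503
−0.14·log₂(0.14) = 0.3971
Sum ≈ 2.2400 → 2.240 bits.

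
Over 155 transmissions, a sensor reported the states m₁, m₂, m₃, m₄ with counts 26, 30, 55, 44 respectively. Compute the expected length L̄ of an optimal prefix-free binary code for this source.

Probabilities are the counts divided by 155.
Repeatedly combine the two least-probable nodes; the expected code length is the sum of the merged weights.
merge 26/155 + 6/31 → 56/155
merge 44/155 + 11/31 → 99/155
merge 56/155 + 99/155 → 1
L = 56/155 + 99/155 + 1 = 2 bits/symbol.

2 bits/symbol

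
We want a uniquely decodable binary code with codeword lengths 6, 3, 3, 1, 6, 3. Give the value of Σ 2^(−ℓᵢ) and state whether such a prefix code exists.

0.90625; yes

With common denominator 2^6 = 64: Σ 2^(−ℓᵢ) = 1/64 + 8/64 + 8/64 + 32/64 + 1/64 + 8/64 = 58/64 = 0.90625.
Kraft's inequality requires Σ ≤ 1; here Σ = 0.90625 ≤ 1, so such a prefix code exists.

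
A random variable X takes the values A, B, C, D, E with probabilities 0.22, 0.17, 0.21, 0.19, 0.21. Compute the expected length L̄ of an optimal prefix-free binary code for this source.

Repeatedly combine the two least-probable nodes; the expected code length is the sum of the merged weights.
merge 17/100 + 19/100 → 9/25
merge 21/100 + 21/100 → 21/50
merge 11/50 + 9/25 → 29/50
merge 21/50 + 29/50 → 1
L = 9/25 + 21/50 + 29/50 + 1 = 59/25 = 2.36 bits/symbol.

2.36 bits/symbol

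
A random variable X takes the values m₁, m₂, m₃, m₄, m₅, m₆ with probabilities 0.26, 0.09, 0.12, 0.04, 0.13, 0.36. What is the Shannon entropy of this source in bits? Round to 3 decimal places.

H = −Σ pᵢ log₂ pᵢ.
−0.26·log₂(0.26) = 0.5053
−0.09·log₂(0.09) = 0.3127
−0.12·log₂(0.12) = 0.3671
−0.04·log₂(0.04) = 0.1858
−0.13·log₂(0.13) = 0.3826
−0.36·log₂(0.36) = 0.5306
Sum ≈ 2.2840 → 2.284 bits.

2.284 bits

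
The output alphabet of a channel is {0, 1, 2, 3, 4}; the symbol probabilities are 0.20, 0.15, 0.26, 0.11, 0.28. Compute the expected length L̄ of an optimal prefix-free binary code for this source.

2.26 bits/symbol

Repeatedly combine the two least-probable nodes; the expected code length is the sum of the merged weights.
merge 11/100 + 3/20 → 13/50
merge 1/5 + 13/50 → 23/50
merge 13/50 + 7/25 → 27/50
merge 23/50 + 27/50 → 1
L = 13/50 + 23/50 + 27/50 + 1 = 113/50 = 2.26 bits/symbol.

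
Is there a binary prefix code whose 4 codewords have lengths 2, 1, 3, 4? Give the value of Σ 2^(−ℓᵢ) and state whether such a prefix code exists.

With common denominator 2^4 = 16: Σ 2^(−ℓᵢ) = 4/16 + 8/16 + 2/16 + 1/16 = 15/16 = 0.9375.
Kraft's inequality requires Σ ≤ 1; here Σ = 0.9375 ≤ 1, so such a prefix code exists.

0.9375; yes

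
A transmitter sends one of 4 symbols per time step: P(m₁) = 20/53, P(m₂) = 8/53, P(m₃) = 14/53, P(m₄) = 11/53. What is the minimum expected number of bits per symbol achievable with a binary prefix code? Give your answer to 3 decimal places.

1.981 bits/symbol

Repeatedly combine the two least-probable nodes; the expected code length is the sum of the merged weights.
merge 8/53 + 11/53 → 19/53
merge 14/53 + 19/53 → 33/53
merge 20/53 + 33/53 → 1
L = 19/53 + 33/53 + 1 = 105/53 ≈ 1.981 bits/symbol.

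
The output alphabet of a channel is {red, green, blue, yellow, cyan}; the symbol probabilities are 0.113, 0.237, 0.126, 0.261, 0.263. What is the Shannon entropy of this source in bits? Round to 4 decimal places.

2.2368 bits

H = −Σ pᵢ log₂ pᵢ.
−0.113·log₂(0.113) = 0.3555
−0.237·log₂(0.237) = 0.4923
−0.126·log₂(0.126) = 0.3766
−0.261·log₂(0.261) = 0.5058
−0.263·log₂(0.263) = 0.5068
Sum ≈ 2.2368 → 2.2368 bits.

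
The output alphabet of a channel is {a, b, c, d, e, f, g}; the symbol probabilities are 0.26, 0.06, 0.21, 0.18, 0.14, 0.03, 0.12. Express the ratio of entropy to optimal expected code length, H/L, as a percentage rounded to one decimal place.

Entropy H = −Σ p log₂ p ≈ 2.5829 bits.
Huffman merges: 3/100+3/50→9/100; 9/100+3/25→21/100; 7/50+9/50→8/25; 21/100+21/100→21/50; 13/50+8/25→29/50; 21/50+29/50→1. L = 131/50 ≈ 2.6200.
Efficiency = H/L = 2.5829/2.6200 = 98.6%.

98.6%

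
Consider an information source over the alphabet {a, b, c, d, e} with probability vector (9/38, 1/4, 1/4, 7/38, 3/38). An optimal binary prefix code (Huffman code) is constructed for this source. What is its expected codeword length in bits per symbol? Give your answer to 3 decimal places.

Repeatedly combine the two least-probable nodes; the expected code length is the sum of the merged weights.
merge 3/38 + 7/38 → 5/19
merge 9/38 + 1/4 → 37/76
merge 1/4 + 5/19 → 39/76
merge 37/76 + 39/76 → 1
L = 5/19 + 37/76 + 39/76 + 1 = 43/19 ≈ 2.263 bits/symbol.

2.263 bits/symbol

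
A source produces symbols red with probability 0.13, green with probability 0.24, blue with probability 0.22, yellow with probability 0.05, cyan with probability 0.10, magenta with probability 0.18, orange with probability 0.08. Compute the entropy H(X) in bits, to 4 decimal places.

2.6425 bits

H = −Σ pᵢ log₂ pᵢ.
−0.13·log₂(0.13) = 0.3826
−0.24·log₂(0.24) = 0.4941
−0.22·log₂(0.22) = 0.4806
−0.05·log₂(0.05) = 0.2161
−0.10·log₂(0.10) = 0.3322
−0.18·log₂(0.18) = 0.4453
−0.08·log₂(0.08) = 0.2915
Sum ≈ 2.6425 → 2.6425 bits.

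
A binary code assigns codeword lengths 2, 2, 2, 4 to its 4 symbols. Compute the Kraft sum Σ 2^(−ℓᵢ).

0.8125

With common denominator 2^4 = 16: Σ 2^(−ℓᵢ) = 4/16 + 4/16 + 4/16 + 1/16 = 13/16 = 0.8125.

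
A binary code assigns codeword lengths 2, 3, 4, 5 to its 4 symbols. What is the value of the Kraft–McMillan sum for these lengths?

With common denominator 2^5 = 32: Σ 2^(−ℓᵢ) = 8/32 + 4/32 + 2/32 + 1/32 = 15/32 = 0.46875.

0.46875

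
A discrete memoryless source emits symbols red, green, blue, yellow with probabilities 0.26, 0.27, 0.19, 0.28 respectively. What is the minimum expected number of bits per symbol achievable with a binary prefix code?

2 bits/symbol

Repeatedly combine the two least-probable nodes; the expected code length is the sum of the merged weights.
merge 19/100 + 13/50 → 9/20
merge 27/100 + 7/25 → 11/20
merge 9/20 + 11/20 → 1
L = 9/20 + 11/20 + 1 = 2 bits/symbol.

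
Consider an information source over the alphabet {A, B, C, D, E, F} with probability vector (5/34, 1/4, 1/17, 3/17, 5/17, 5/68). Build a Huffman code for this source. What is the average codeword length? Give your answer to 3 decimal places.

2.412 bits/symbol

Repeatedly combine the two least-probable nodes; the expected code length is the sum of the merged weights.
merge 1/17 + 5/68 → 9/68
merge 9/68 + 5/34 → 19/68
merge 3/17 + 1/4 → 29/68
merge 19/68 + 5/17 → 39/68
merge 29/68 + 39/68 → 1
L = 9/68 + 19/68 + 29/68 + 39/68 + 1 = 41/17 ≈ 2.412 bits/symbol.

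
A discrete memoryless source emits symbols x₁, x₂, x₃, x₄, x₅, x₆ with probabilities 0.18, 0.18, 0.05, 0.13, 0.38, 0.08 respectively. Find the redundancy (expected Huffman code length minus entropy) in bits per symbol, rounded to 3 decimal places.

Entropy H = −Σ p log₂ p ≈ 2.3113 bits.
Huffman merges: 1/20+2/25→13/100; 13/100+13/100→13/50; 9/50+9/50→9/25; 13/50+9/25→31/50; 19/50+31/50→1. L = 237/100 ≈ 2.3700.
L − H = 2.3700 − 2.3113 = 0.059 bits.

0.059 bits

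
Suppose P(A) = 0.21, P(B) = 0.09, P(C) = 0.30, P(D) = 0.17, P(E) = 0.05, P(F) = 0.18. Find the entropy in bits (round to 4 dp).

2.4026 bits

H = −Σ pᵢ log₂ pᵢ.
−0.21·log₂(0.21) = 0.4728
−0.09·log₂(0.09) = 0.3127
−0.30·log₂(0.30) = 0.5211
−0.17·log₂(0.17) = 0.4346
−0.05·log₂(0.05) = 0.2161
−0.18·log₂(0.18) = 0.4453
Sum ≈ 2.4026 → 2.4026 bits.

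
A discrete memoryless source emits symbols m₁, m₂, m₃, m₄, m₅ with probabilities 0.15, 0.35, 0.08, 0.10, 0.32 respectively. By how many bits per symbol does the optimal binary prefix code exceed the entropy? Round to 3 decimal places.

0.070 bits

Entropy H = −Σ p log₂ p ≈ 2.0904 bits.
Huffman merges: 2/25+1/10→9/50; 3/20+9/50→33/100; 8/25+33/100→13/20; 7/20+13/20→1. L = 54/25 ≈ 2.1600.
L − H = 2.1600 − 2.0904 = 0.070 bits.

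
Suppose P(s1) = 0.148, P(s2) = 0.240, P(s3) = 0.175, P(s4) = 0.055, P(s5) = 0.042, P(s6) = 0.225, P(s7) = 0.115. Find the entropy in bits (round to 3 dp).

2.607 bits

H = −Σ pᵢ log₂ pᵢ.
−0.148·log₂(0.148) = 0.4079
−0.240·log₂(0.240) = 0.4941
−0.175·log₂(0.175) = 0.4401
−0.055·log₂(0.055) = 0.2301
−0.042·log₂(0.042) = 0.1921
−0.225·log₂(0.225) = 0.4842
−0.115·log₂(0.115) = 0.3588
Sum ≈ 2.6074 → 2.607 bits.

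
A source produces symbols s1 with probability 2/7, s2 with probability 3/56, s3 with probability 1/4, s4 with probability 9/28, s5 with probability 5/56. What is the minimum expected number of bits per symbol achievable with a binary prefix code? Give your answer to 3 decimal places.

2.143 bits/symbol

Repeatedly combine the two least-probable nodes; the expected code length is the sum of the merged weights.
merge 3/56 + 5/56 → 1/7
merge 1/7 + 1/4 → 11/28
merge 2/7 + 9/28 → 17/28
merge 11/28 + 17/28 → 1
L = 1/7 + 11/28 + 17/28 + 1 = 15/7 ≈ 2.143 bits/symbol.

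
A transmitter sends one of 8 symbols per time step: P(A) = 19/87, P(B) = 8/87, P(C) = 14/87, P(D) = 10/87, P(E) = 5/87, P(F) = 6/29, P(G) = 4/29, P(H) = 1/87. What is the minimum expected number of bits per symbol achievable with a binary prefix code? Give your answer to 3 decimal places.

2.805 bits/symbol

Repeatedly combine the two least-probable nodes; the expected code length is the sum of the merged weights.
merge 1/87 + 5/87 → 2/29
merge 2/29 + 8/87 → 14/87
merge 10/87 + 4/29 → 22/87
merge 14/87 + 14/87 → 28/87
merge 6/29 + 19/87 → 37/87
merge 22/87 + 28/87 → 50/87
merge 37/87 + 50/87 → 1
L = 2/29 + 14/87 + 22/87 + 28/87 + 37/87 + 50/87 + 1 = 244/87 ≈ 2.805 bits/symbol.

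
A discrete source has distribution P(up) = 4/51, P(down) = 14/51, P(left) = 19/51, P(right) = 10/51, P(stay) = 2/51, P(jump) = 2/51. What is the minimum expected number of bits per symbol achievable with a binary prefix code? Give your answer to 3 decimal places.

2.216 bits/symbol

Repeatedly combine the two least-probable nodes; the expected code length is the sum of the merged weights.
merge 2/51 + 2/51 → 4/51
merge 4/51 + 4/51 → 8/51
merge 8/51 + 10/51 → 6/17
merge 14/51 + 6/17 → 32/51
merge 19/51 + 32/51 → 1
L = 4/51 + 8/51 + 6/17 + 32/51 + 1 = 113/51 ≈ 2.216 bits/symbol.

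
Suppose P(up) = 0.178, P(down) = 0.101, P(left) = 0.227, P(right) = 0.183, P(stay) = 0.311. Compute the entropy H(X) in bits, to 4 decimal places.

2.2353 bits

H = −Σ pᵢ log₂ pᵢ.
−0.178·log₂(0.178) = 0.4432
−0.101·log₂(0.101) = 0.3341
−0.227·log₂(0.227) = 0.4856
−0.183·log₂(0.183) = 0.4484
−0.311·log₂(0.311) = 0.5240
Sum ≈ 2.2353 → 2.2353 bits.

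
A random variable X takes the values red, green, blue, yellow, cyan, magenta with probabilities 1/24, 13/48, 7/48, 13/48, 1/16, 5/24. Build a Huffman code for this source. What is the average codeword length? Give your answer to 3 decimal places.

Repeatedly combine the two least-probable nodes; the expected code length is the sum of the merged weights.
merge 1/24 + 1/16 → 5/48
merge 5/48 + 7/48 → 1/4
merge 5/24 + 1/4 → 11/24
merge 13/48 + 13/48 → 13/24
merge 11/24 + 13/24 → 1
L = 5/48 + 1/4 + 11/24 + 13/24 + 1 = 113/48 ≈ 2.354 bits/symbol.

2.354 bits/symbol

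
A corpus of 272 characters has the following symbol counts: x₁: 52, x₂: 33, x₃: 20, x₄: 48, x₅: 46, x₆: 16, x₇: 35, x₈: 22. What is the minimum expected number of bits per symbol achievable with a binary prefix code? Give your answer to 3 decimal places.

Probabilities are the counts divided by 272.
Repeatedly combine the two least-probable nodes; the expected code length is the sum of the merged weights.
merge 1/17 + 5/68 → 9/68
merge 11/136 + 33/272 → 55/272
merge 35/272 + 9/68 → 71/272
merge 23/136 + 3/17 → 47/136
merge 13/68 + 55/272 → 107/272
merge 71/272 + 47/136 → 165/272
merge 107/272 + 165/272 → 1
L = 9/68 + 55/272 + 71/272 + 47/136 + 107/272 + 165/272 + 1 = 50/17 ≈ 2.941 bits/symbol.

2.941 bits/symbol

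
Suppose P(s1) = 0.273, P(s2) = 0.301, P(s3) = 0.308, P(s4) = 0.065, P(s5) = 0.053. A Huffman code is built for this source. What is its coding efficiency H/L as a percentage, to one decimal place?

Entropy H = −Σ p log₂ p ≈ 2.0369 bits.
Huffman merges: 53/1000+13/200→59/500; 59/500+273/1000→391/1000; 301/1000+77/250→609/1000; 391/1000+609/1000→1. L = 1059/500 ≈ 2.1180.
Efficiency = H/L = 2.0369/2.1180 = 96.2%.

96.2%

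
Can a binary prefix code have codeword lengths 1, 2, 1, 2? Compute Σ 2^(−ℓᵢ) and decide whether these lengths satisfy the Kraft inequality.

1.5; no

With common denominator 2^2 = 4: Σ 2^(−ℓᵢ) = 2/4 + 1/4 + 2/4 + 1/4 = 6/4 = 1.5.
Kraft's inequality requires Σ ≤ 1; here Σ = 1.5 > 1, so no such prefix code exists.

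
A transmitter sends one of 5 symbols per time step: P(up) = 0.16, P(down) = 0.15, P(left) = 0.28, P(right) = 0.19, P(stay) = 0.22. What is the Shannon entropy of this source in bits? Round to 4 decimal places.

H = −Σ pᵢ log₂ pᵢ.
−0.16·log₂(0.16) = 0.4230
−0.15·log₂(0.15) = 0.4105
−0.28·log₂(0.28) = 0.5142
−0.19·log₂(0.19) = 0.4552
−0.22·log₂(0.22) = 0.4806
Sum ≈ 2.2836 → 2.2836 bits.

2.2836 bits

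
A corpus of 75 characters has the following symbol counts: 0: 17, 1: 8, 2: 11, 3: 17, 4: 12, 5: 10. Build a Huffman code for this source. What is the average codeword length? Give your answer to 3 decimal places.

2.547 bits/symbol

Probabilities are the counts divided by 75.
Repeatedly combine the two least-probable nodes; the expected code length is the sum of the merged weights.
merge 8/75 + 2/15 → 6/25
merge 11/75 + 4/25 → 23/75
merge 17/75 + 17/75 → 34/75
merge 6/25 + 23/75 → 41/75
merge 34/75 + 41/75 → 1
L = 6/25 + 23/75 + 34/75 + 41/75 + 1 = 191/75 ≈ 2.547 bits/symbol.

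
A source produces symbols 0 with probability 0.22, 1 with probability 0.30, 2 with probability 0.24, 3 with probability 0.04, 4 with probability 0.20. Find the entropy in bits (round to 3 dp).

H = −Σ pᵢ log₂ pᵢ.
−0.22·log₂(0.22) = 0.4806
−0.30·log₂(0.30) = 0.5211
−0.24·log₂(0.24) = 0.4941
−0.04·log₂(0.04) = 0.1858
−0.20·log₂(0.20) = 0.4644
Sum ≈ 2.1459 → 2.146 bits.

2.146 bits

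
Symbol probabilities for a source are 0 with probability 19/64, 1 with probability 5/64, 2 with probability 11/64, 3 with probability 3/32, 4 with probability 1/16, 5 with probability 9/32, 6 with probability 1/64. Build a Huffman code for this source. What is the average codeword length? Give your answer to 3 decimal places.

Repeatedly combine the two least-probable nodes; the expected code length is the sum of the merged weights.
merge 1/64 + 1/16 → 5/64
merge 5/64 + 5/64 → 5/32
merge 3/32 + 5/32 → 1/4
merge 11/64 + 1/4 → 27/64
merge 9/32 + 19/64 → 37/64
merge 27/64 + 37/64 → 1
L = 5/64 + 5/32 + 1/4 + 27/64 + 37/64 + 1 = 159/64 ≈ 2.484 bits/symbol.

2.484 bits/symbol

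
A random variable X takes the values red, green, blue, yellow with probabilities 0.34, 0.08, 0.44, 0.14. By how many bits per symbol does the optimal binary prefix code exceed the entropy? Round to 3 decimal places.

Entropy H = −Σ p log₂ p ≈ 1.7389 bits.
Huffman merges: 2/25+7/50→11/50; 11/50+17/50→14/25; 11/25+14/25→1. L = 89/50 ≈ 1.7800.
L − H = 1.7800 − 1.7389 = 0.041 bits.

0.041 bits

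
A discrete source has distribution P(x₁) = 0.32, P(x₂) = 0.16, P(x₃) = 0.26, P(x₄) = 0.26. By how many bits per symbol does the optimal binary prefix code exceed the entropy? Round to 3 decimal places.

0.040 bits

Entropy H = −Σ p log₂ p ≈ 1.9596 bits.
Huffman merges: 4/25+13/50→21/50; 13/50+8/25→29/50; 21/50+29/50→1. L = 2 ≈ 2.0000.
L − H = 2.0000 − 1.9596 = 0.040 bits.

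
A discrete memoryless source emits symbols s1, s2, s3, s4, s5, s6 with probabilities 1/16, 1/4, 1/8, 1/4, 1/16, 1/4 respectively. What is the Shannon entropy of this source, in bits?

Each probability is a power of 1/2, so log₂(1/p) is an integer.
H = Σ p·log₂(1/p) = 1/16·4 + 1/4·2 + 1/8·3 + 1/4·2 + 1/16·4 + 1/4·2 = 2.375 bits.

2.375 bits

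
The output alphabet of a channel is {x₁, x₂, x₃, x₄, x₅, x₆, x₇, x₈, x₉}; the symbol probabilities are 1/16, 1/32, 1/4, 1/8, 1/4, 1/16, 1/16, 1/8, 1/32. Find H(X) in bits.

2.8125 bits

Each probability is a power of 1/2, so log₂(1/p) is an integer.
H = Σ p·log₂(1/p) = 1/16·4 + 1/32·5 + 1/4·2 + 1/8·3 + 1/4·2 + 1/16·4 + 1/16·4 + 1/8·3 + 1/32·5 = 2.8125 bits.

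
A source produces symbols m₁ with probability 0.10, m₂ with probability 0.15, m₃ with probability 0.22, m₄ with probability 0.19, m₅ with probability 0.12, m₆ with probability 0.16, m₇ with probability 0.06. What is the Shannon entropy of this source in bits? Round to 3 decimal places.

H = −Σ pᵢ log₂ pᵢ.
−0.10·log₂(0.10) = 0.3322
−0.15·log₂(0.15) = 0.4105
−0.22·log₂(0.22) = 0.4806
−0.19·log₂(0.19) = 0.4552
−0.12·log₂(0.12) = 0.3671
−0.16·log₂(0.16) = 0.4230
−0.06·log₂(0.06) = 0.2435
Sum ≈ 2.7122 → 2.712 bits.

2.712 bits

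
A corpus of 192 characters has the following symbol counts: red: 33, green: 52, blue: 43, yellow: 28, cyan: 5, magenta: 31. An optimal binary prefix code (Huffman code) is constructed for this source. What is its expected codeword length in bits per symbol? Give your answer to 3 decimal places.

2.505 bits/symbol

Probabilities are the counts divided by 192.
Repeatedly combine the two least-probable nodes; the expected code length is the sum of the merged weights.
merge 5/192 + 7/48 → 11/64
merge 31/192 + 11/64 → 1/3
merge 11/64 + 43/192 → 19/48
merge 13/48 + 1/3 → 29/48
merge 19/48 + 29/48 → 1
L = 11/64 + 1/3 + 19/48 + 29/48 + 1 = 481/192 ≈ 2.505 bits/symbol.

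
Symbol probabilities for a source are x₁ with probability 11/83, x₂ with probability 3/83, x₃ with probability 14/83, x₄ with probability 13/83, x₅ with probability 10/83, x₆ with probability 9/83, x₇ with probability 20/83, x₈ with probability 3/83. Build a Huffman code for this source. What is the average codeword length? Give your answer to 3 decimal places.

2.831 bits/symbol

Repeatedly combine the two least-probable nodes; the expected code length is the sum of the merged weights.
merge 3/83 + 3/83 → 6/83
merge 6/83 + 9/83 → 15/83
merge 10/83 + 11/83 → 21/83
merge 13/83 + 14/83 → 27/83
merge 15/83 + 20/83 → 35/83
merge 21/83 + 27/83 → 48/83
merge 35/83 + 48/83 → 1
L = 6/83 + 15/83 + 21/83 + 27/83 + 35/83 + 48/83 + 1 = 235/83 ≈ 2.831 bits/symbol.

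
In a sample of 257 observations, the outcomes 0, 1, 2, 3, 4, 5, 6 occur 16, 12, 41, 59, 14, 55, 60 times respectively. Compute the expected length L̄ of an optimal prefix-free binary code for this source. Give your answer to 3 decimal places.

Probabilities are the counts divided by 257.
Repeatedly combine the two least-probable nodes; the expected code length is the sum of the merged weights.
merge 12/257 + 14/257 → 26/257
merge 16/257 + 26/257 → 42/257
merge 41/257 + 42/257 → 83/257
merge 55/257 + 59/257 → 114/257
merge 60/257 + 83/257 → 143/257
merge 114/257 + 143/257 → 1
L = 26/257 + 42/257 + 83/257 + 114/257 + 143/257 + 1 = 665/257 ≈ 2.588 bits/symbol.

2.588 bits/symbol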